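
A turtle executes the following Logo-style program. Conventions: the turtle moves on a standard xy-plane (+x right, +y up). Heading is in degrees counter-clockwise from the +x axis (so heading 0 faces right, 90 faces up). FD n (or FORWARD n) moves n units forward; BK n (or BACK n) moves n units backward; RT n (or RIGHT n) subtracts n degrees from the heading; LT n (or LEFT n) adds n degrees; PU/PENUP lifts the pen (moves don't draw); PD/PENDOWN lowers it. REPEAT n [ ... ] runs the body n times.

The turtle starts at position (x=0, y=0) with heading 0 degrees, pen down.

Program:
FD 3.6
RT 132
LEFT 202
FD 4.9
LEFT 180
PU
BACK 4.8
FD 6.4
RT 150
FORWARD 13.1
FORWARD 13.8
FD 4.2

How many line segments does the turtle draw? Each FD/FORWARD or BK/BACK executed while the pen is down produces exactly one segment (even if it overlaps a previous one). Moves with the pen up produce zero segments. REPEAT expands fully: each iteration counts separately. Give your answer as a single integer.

Executing turtle program step by step:
Start: pos=(0,0), heading=0, pen down
FD 3.6: (0,0) -> (3.6,0) [heading=0, draw]
RT 132: heading 0 -> 228
LT 202: heading 228 -> 70
FD 4.9: (3.6,0) -> (5.276,4.604) [heading=70, draw]
LT 180: heading 70 -> 250
PU: pen up
BK 4.8: (5.276,4.604) -> (6.918,9.115) [heading=250, move]
FD 6.4: (6.918,9.115) -> (4.729,3.101) [heading=250, move]
RT 150: heading 250 -> 100
FD 13.1: (4.729,3.101) -> (2.454,16.002) [heading=100, move]
FD 13.8: (2.454,16.002) -> (0.058,29.592) [heading=100, move]
FD 4.2: (0.058,29.592) -> (-0.672,33.729) [heading=100, move]
Final: pos=(-0.672,33.729), heading=100, 2 segment(s) drawn
Segments drawn: 2

Answer: 2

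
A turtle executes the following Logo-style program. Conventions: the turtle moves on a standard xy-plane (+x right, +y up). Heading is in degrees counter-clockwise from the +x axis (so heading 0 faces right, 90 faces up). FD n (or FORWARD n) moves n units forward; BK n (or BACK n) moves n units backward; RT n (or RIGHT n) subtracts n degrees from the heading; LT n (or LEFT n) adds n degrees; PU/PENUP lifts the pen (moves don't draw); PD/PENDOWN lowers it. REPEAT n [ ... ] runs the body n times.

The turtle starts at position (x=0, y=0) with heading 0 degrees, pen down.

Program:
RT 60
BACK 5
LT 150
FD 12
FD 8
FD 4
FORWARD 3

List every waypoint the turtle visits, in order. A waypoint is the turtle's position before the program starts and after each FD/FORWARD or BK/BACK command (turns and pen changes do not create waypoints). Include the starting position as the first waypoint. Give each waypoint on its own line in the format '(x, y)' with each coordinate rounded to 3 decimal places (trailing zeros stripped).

Answer: (0, 0)
(-2.5, 4.33)
(-2.5, 16.33)
(-2.5, 24.33)
(-2.5, 28.33)
(-2.5, 31.33)

Derivation:
Executing turtle program step by step:
Start: pos=(0,0), heading=0, pen down
RT 60: heading 0 -> 300
BK 5: (0,0) -> (-2.5,4.33) [heading=300, draw]
LT 150: heading 300 -> 90
FD 12: (-2.5,4.33) -> (-2.5,16.33) [heading=90, draw]
FD 8: (-2.5,16.33) -> (-2.5,24.33) [heading=90, draw]
FD 4: (-2.5,24.33) -> (-2.5,28.33) [heading=90, draw]
FD 3: (-2.5,28.33) -> (-2.5,31.33) [heading=90, draw]
Final: pos=(-2.5,31.33), heading=90, 5 segment(s) drawn
Waypoints (6 total):
(0, 0)
(-2.5, 4.33)
(-2.5, 16.33)
(-2.5, 24.33)
(-2.5, 28.33)
(-2.5, 31.33)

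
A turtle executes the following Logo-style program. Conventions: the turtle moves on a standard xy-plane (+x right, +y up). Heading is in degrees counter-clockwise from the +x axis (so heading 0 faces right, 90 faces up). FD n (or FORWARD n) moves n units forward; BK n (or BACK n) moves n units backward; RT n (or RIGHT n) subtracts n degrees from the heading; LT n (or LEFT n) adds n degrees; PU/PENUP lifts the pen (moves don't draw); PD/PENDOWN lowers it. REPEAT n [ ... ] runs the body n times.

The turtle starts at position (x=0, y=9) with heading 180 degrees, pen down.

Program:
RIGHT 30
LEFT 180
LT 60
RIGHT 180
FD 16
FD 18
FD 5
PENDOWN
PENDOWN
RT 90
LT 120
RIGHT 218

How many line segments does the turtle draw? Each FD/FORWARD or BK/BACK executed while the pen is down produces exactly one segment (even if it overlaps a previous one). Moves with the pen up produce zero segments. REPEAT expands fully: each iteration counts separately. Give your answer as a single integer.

Answer: 3

Derivation:
Executing turtle program step by step:
Start: pos=(0,9), heading=180, pen down
RT 30: heading 180 -> 150
LT 180: heading 150 -> 330
LT 60: heading 330 -> 30
RT 180: heading 30 -> 210
FD 16: (0,9) -> (-13.856,1) [heading=210, draw]
FD 18: (-13.856,1) -> (-29.445,-8) [heading=210, draw]
FD 5: (-29.445,-8) -> (-33.775,-10.5) [heading=210, draw]
PD: pen down
PD: pen down
RT 90: heading 210 -> 120
LT 120: heading 120 -> 240
RT 218: heading 240 -> 22
Final: pos=(-33.775,-10.5), heading=22, 3 segment(s) drawn
Segments drawn: 3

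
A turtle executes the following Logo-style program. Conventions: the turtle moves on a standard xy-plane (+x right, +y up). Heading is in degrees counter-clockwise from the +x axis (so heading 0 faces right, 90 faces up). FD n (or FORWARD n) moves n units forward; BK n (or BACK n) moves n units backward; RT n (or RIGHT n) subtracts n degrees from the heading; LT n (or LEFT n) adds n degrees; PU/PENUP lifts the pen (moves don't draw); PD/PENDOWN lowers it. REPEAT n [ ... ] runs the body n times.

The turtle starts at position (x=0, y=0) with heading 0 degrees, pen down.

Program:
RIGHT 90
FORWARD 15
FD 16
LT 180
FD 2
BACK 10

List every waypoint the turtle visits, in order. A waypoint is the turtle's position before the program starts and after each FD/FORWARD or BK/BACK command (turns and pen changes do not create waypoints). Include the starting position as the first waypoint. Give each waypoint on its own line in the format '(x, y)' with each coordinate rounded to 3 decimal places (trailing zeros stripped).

Answer: (0, 0)
(0, -15)
(0, -31)
(0, -29)
(0, -39)

Derivation:
Executing turtle program step by step:
Start: pos=(0,0), heading=0, pen down
RT 90: heading 0 -> 270
FD 15: (0,0) -> (0,-15) [heading=270, draw]
FD 16: (0,-15) -> (0,-31) [heading=270, draw]
LT 180: heading 270 -> 90
FD 2: (0,-31) -> (0,-29) [heading=90, draw]
BK 10: (0,-29) -> (0,-39) [heading=90, draw]
Final: pos=(0,-39), heading=90, 4 segment(s) drawn
Waypoints (5 total):
(0, 0)
(0, -15)
(0, -31)
(0, -29)
(0, -39)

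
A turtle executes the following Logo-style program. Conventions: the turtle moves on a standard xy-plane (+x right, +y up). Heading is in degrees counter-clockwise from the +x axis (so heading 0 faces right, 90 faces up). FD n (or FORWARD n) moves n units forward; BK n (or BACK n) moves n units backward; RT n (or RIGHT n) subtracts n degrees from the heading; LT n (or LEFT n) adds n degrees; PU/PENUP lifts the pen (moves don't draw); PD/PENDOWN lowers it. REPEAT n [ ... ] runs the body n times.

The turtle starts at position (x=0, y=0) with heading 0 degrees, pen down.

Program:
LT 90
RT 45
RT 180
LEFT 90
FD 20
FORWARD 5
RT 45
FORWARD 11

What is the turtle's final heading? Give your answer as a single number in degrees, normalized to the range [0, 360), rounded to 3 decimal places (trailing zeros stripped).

Executing turtle program step by step:
Start: pos=(0,0), heading=0, pen down
LT 90: heading 0 -> 90
RT 45: heading 90 -> 45
RT 180: heading 45 -> 225
LT 90: heading 225 -> 315
FD 20: (0,0) -> (14.142,-14.142) [heading=315, draw]
FD 5: (14.142,-14.142) -> (17.678,-17.678) [heading=315, draw]
RT 45: heading 315 -> 270
FD 11: (17.678,-17.678) -> (17.678,-28.678) [heading=270, draw]
Final: pos=(17.678,-28.678), heading=270, 3 segment(s) drawn

Answer: 270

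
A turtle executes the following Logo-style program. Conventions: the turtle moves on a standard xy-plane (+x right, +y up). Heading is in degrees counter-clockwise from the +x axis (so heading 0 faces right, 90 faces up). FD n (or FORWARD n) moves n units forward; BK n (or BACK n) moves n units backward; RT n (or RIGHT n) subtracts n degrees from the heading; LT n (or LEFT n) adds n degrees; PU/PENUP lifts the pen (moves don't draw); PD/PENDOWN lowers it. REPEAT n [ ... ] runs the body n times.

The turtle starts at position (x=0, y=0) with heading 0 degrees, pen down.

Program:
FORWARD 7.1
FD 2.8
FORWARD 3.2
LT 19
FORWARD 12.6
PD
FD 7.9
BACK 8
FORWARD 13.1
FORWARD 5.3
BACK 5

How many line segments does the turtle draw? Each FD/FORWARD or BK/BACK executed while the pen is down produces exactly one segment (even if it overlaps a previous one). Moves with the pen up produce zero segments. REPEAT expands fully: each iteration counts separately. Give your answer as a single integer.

Answer: 9

Derivation:
Executing turtle program step by step:
Start: pos=(0,0), heading=0, pen down
FD 7.1: (0,0) -> (7.1,0) [heading=0, draw]
FD 2.8: (7.1,0) -> (9.9,0) [heading=0, draw]
FD 3.2: (9.9,0) -> (13.1,0) [heading=0, draw]
LT 19: heading 0 -> 19
FD 12.6: (13.1,0) -> (25.014,4.102) [heading=19, draw]
PD: pen down
FD 7.9: (25.014,4.102) -> (32.483,6.674) [heading=19, draw]
BK 8: (32.483,6.674) -> (24.919,4.07) [heading=19, draw]
FD 13.1: (24.919,4.07) -> (37.305,8.335) [heading=19, draw]
FD 5.3: (37.305,8.335) -> (42.317,10.06) [heading=19, draw]
BK 5: (42.317,10.06) -> (37.589,8.432) [heading=19, draw]
Final: pos=(37.589,8.432), heading=19, 9 segment(s) drawn
Segments drawn: 9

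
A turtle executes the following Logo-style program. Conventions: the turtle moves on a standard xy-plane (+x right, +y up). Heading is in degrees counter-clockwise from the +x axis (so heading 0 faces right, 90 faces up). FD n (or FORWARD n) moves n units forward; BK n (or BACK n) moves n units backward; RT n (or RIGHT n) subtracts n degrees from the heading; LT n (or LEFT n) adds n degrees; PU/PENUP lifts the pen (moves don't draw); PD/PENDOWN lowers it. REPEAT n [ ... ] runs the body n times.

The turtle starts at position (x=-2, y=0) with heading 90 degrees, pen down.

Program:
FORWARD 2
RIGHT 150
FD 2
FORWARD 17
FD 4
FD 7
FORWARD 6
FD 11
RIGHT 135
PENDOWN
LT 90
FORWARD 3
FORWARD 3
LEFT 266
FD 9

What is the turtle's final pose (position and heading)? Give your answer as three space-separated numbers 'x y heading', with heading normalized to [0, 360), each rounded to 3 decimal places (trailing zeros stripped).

Answer: 11.437 -41.569 161

Derivation:
Executing turtle program step by step:
Start: pos=(-2,0), heading=90, pen down
FD 2: (-2,0) -> (-2,2) [heading=90, draw]
RT 150: heading 90 -> 300
FD 2: (-2,2) -> (-1,0.268) [heading=300, draw]
FD 17: (-1,0.268) -> (7.5,-14.454) [heading=300, draw]
FD 4: (7.5,-14.454) -> (9.5,-17.919) [heading=300, draw]
FD 7: (9.5,-17.919) -> (13,-23.981) [heading=300, draw]
FD 6: (13,-23.981) -> (16,-29.177) [heading=300, draw]
FD 11: (16,-29.177) -> (21.5,-38.703) [heading=300, draw]
RT 135: heading 300 -> 165
PD: pen down
LT 90: heading 165 -> 255
FD 3: (21.5,-38.703) -> (20.724,-41.601) [heading=255, draw]
FD 3: (20.724,-41.601) -> (19.947,-44.499) [heading=255, draw]
LT 266: heading 255 -> 161
FD 9: (19.947,-44.499) -> (11.437,-41.569) [heading=161, draw]
Final: pos=(11.437,-41.569), heading=161, 10 segment(s) drawn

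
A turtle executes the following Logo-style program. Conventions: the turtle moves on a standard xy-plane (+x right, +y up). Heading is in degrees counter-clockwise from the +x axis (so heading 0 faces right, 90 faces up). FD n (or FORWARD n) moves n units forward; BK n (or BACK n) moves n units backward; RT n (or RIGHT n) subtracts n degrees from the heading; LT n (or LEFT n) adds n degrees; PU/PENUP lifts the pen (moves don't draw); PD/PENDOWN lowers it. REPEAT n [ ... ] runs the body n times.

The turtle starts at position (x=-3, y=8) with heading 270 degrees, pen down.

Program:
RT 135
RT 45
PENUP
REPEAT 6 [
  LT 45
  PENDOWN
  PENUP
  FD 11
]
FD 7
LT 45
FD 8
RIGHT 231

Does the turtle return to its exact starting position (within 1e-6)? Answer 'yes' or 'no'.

Answer: no

Derivation:
Executing turtle program step by step:
Start: pos=(-3,8), heading=270, pen down
RT 135: heading 270 -> 135
RT 45: heading 135 -> 90
PU: pen up
REPEAT 6 [
  -- iteration 1/6 --
  LT 45: heading 90 -> 135
  PD: pen down
  PU: pen up
  FD 11: (-3,8) -> (-10.778,15.778) [heading=135, move]
  -- iteration 2/6 --
  LT 45: heading 135 -> 180
  PD: pen down
  PU: pen up
  FD 11: (-10.778,15.778) -> (-21.778,15.778) [heading=180, move]
  -- iteration 3/6 --
  LT 45: heading 180 -> 225
  PD: pen down
  PU: pen up
  FD 11: (-21.778,15.778) -> (-29.556,8) [heading=225, move]
  -- iteration 4/6 --
  LT 45: heading 225 -> 270
  PD: pen down
  PU: pen up
  FD 11: (-29.556,8) -> (-29.556,-3) [heading=270, move]
  -- iteration 5/6 --
  LT 45: heading 270 -> 315
  PD: pen down
  PU: pen up
  FD 11: (-29.556,-3) -> (-21.778,-10.778) [heading=315, move]
  -- iteration 6/6 --
  LT 45: heading 315 -> 0
  PD: pen down
  PU: pen up
  FD 11: (-21.778,-10.778) -> (-10.778,-10.778) [heading=0, move]
]
FD 7: (-10.778,-10.778) -> (-3.778,-10.778) [heading=0, move]
LT 45: heading 0 -> 45
FD 8: (-3.778,-10.778) -> (1.879,-5.121) [heading=45, move]
RT 231: heading 45 -> 174
Final: pos=(1.879,-5.121), heading=174, 0 segment(s) drawn

Start position: (-3, 8)
Final position: (1.879, -5.121)
Distance = 13.999; >= 1e-6 -> NOT closed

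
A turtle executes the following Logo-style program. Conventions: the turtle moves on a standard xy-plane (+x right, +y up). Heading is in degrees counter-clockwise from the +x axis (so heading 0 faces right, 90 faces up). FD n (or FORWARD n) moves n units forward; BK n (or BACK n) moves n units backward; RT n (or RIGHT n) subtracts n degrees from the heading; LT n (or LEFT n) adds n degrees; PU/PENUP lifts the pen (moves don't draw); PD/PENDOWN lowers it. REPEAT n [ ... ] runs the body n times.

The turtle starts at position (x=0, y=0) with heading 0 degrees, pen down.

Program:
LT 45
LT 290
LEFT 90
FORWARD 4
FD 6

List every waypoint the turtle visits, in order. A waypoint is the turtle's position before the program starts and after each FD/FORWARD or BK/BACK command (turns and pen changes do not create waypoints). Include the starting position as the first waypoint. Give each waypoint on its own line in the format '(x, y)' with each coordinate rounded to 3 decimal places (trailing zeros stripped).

Executing turtle program step by step:
Start: pos=(0,0), heading=0, pen down
LT 45: heading 0 -> 45
LT 290: heading 45 -> 335
LT 90: heading 335 -> 65
FD 4: (0,0) -> (1.69,3.625) [heading=65, draw]
FD 6: (1.69,3.625) -> (4.226,9.063) [heading=65, draw]
Final: pos=(4.226,9.063), heading=65, 2 segment(s) drawn
Waypoints (3 total):
(0, 0)
(1.69, 3.625)
(4.226, 9.063)

Answer: (0, 0)
(1.69, 3.625)
(4.226, 9.063)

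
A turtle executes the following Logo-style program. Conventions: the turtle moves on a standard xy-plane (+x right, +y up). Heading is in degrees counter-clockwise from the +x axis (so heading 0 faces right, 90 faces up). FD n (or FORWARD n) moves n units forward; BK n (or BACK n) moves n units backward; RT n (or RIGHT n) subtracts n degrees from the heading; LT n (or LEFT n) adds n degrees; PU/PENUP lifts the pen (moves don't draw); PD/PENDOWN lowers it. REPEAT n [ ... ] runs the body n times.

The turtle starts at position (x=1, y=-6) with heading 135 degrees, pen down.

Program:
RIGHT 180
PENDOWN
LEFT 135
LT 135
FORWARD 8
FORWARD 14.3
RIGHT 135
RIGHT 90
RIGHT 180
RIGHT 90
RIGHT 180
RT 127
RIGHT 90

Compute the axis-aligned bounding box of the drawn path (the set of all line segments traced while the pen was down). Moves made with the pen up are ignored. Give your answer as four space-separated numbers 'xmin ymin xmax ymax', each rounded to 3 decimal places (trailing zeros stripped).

Answer: -14.768 -21.768 1 -6

Derivation:
Executing turtle program step by step:
Start: pos=(1,-6), heading=135, pen down
RT 180: heading 135 -> 315
PD: pen down
LT 135: heading 315 -> 90
LT 135: heading 90 -> 225
FD 8: (1,-6) -> (-4.657,-11.657) [heading=225, draw]
FD 14.3: (-4.657,-11.657) -> (-14.768,-21.768) [heading=225, draw]
RT 135: heading 225 -> 90
RT 90: heading 90 -> 0
RT 180: heading 0 -> 180
RT 90: heading 180 -> 90
RT 180: heading 90 -> 270
RT 127: heading 270 -> 143
RT 90: heading 143 -> 53
Final: pos=(-14.768,-21.768), heading=53, 2 segment(s) drawn

Segment endpoints: x in {-14.768, -4.657, 1}, y in {-21.768, -11.657, -6}
xmin=-14.768, ymin=-21.768, xmax=1, ymax=-6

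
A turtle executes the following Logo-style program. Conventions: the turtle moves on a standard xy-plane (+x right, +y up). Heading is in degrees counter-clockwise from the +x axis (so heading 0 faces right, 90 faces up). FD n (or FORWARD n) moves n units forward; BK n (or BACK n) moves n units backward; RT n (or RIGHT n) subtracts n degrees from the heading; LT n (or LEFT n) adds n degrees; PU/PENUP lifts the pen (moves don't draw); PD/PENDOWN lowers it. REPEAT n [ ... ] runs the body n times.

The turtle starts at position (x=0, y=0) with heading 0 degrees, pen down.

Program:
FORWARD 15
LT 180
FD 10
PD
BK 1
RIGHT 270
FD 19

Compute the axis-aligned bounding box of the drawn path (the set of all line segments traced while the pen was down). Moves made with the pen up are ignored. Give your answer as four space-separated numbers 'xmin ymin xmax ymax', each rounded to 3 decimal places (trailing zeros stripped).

Executing turtle program step by step:
Start: pos=(0,0), heading=0, pen down
FD 15: (0,0) -> (15,0) [heading=0, draw]
LT 180: heading 0 -> 180
FD 10: (15,0) -> (5,0) [heading=180, draw]
PD: pen down
BK 1: (5,0) -> (6,0) [heading=180, draw]
RT 270: heading 180 -> 270
FD 19: (6,0) -> (6,-19) [heading=270, draw]
Final: pos=(6,-19), heading=270, 4 segment(s) drawn

Segment endpoints: x in {0, 5, 6, 6, 15}, y in {-19, 0, 0, 0}
xmin=0, ymin=-19, xmax=15, ymax=0

Answer: 0 -19 15 0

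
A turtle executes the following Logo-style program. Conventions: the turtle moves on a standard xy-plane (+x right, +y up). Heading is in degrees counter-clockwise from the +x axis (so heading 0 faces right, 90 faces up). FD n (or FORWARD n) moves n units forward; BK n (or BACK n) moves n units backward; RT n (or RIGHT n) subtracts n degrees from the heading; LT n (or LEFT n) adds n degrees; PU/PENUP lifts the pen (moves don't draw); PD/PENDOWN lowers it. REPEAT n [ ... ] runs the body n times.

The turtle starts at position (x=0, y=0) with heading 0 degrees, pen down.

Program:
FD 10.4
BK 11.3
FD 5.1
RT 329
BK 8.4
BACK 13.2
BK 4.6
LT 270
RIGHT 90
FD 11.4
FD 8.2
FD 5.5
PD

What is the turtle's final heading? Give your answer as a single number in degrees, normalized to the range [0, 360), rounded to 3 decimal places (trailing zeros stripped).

Answer: 211

Derivation:
Executing turtle program step by step:
Start: pos=(0,0), heading=0, pen down
FD 10.4: (0,0) -> (10.4,0) [heading=0, draw]
BK 11.3: (10.4,0) -> (-0.9,0) [heading=0, draw]
FD 5.1: (-0.9,0) -> (4.2,0) [heading=0, draw]
RT 329: heading 0 -> 31
BK 8.4: (4.2,0) -> (-3,-4.326) [heading=31, draw]
BK 13.2: (-3,-4.326) -> (-14.315,-11.125) [heading=31, draw]
BK 4.6: (-14.315,-11.125) -> (-18.258,-13.494) [heading=31, draw]
LT 270: heading 31 -> 301
RT 90: heading 301 -> 211
FD 11.4: (-18.258,-13.494) -> (-28.029,-19.365) [heading=211, draw]
FD 8.2: (-28.029,-19.365) -> (-35.058,-23.589) [heading=211, draw]
FD 5.5: (-35.058,-23.589) -> (-39.773,-26.421) [heading=211, draw]
PD: pen down
Final: pos=(-39.773,-26.421), heading=211, 9 segment(s) drawn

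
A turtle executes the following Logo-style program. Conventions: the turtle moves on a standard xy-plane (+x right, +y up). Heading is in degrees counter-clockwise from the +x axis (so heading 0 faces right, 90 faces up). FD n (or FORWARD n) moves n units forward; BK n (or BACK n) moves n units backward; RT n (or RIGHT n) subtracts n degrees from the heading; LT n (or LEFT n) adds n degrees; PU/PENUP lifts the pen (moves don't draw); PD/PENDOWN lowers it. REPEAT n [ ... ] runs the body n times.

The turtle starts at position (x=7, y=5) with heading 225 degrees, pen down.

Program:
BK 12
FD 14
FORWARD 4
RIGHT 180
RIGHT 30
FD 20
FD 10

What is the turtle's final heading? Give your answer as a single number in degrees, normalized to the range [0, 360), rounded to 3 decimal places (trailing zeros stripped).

Executing turtle program step by step:
Start: pos=(7,5), heading=225, pen down
BK 12: (7,5) -> (15.485,13.485) [heading=225, draw]
FD 14: (15.485,13.485) -> (5.586,3.586) [heading=225, draw]
FD 4: (5.586,3.586) -> (2.757,0.757) [heading=225, draw]
RT 180: heading 225 -> 45
RT 30: heading 45 -> 15
FD 20: (2.757,0.757) -> (22.076,5.934) [heading=15, draw]
FD 10: (22.076,5.934) -> (31.735,8.522) [heading=15, draw]
Final: pos=(31.735,8.522), heading=15, 5 segment(s) drawn

Answer: 15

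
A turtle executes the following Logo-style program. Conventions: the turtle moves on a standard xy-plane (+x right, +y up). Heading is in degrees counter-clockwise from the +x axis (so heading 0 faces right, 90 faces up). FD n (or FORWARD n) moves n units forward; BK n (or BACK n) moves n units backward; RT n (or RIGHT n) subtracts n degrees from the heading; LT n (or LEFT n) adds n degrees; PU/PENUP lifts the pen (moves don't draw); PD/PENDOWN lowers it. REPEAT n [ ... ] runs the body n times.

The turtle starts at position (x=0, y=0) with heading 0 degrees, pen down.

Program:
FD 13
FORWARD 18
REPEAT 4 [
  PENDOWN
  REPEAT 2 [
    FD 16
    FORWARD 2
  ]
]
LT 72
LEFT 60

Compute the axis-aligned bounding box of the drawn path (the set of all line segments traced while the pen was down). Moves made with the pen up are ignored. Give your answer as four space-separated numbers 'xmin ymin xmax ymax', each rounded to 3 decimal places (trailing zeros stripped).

Executing turtle program step by step:
Start: pos=(0,0), heading=0, pen down
FD 13: (0,0) -> (13,0) [heading=0, draw]
FD 18: (13,0) -> (31,0) [heading=0, draw]
REPEAT 4 [
  -- iteration 1/4 --
  PD: pen down
  REPEAT 2 [
    -- iteration 1/2 --
    FD 16: (31,0) -> (47,0) [heading=0, draw]
    FD 2: (47,0) -> (49,0) [heading=0, draw]
    -- iteration 2/2 --
    FD 16: (49,0) -> (65,0) [heading=0, draw]
    FD 2: (65,0) -> (67,0) [heading=0, draw]
  ]
  -- iteration 2/4 --
  PD: pen down
  REPEAT 2 [
    -- iteration 1/2 --
    FD 16: (67,0) -> (83,0) [heading=0, draw]
    FD 2: (83,0) -> (85,0) [heading=0, draw]
    -- iteration 2/2 --
    FD 16: (85,0) -> (101,0) [heading=0, draw]
    FD 2: (101,0) -> (103,0) [heading=0, draw]
  ]
  -- iteration 3/4 --
  PD: pen down
  REPEAT 2 [
    -- iteration 1/2 --
    FD 16: (103,0) -> (119,0) [heading=0, draw]
    FD 2: (119,0) -> (121,0) [heading=0, draw]
    -- iteration 2/2 --
    FD 16: (121,0) -> (137,0) [heading=0, draw]
    FD 2: (137,0) -> (139,0) [heading=0, draw]
  ]
  -- iteration 4/4 --
  PD: pen down
  REPEAT 2 [
    -- iteration 1/2 --
    FD 16: (139,0) -> (155,0) [heading=0, draw]
    FD 2: (155,0) -> (157,0) [heading=0, draw]
    -- iteration 2/2 --
    FD 16: (157,0) -> (173,0) [heading=0, draw]
    FD 2: (173,0) -> (175,0) [heading=0, draw]
  ]
]
LT 72: heading 0 -> 72
LT 60: heading 72 -> 132
Final: pos=(175,0), heading=132, 18 segment(s) drawn

Segment endpoints: x in {0, 13, 31, 47, 49, 65, 67, 83, 85, 101, 103, 119, 121, 137, 139, 155, 157, 173, 175}, y in {0}
xmin=0, ymin=0, xmax=175, ymax=0

Answer: 0 0 175 0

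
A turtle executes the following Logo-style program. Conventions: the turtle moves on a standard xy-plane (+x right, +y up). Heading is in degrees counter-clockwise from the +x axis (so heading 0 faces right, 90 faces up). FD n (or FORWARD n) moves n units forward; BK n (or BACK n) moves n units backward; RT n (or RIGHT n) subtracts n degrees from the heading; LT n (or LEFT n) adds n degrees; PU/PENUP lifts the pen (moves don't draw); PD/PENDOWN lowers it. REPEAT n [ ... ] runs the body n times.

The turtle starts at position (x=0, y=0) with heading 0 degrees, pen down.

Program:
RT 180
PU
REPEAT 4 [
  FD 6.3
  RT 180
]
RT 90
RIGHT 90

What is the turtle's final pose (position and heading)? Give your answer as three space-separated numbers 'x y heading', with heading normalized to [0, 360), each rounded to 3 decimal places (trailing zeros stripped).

Executing turtle program step by step:
Start: pos=(0,0), heading=0, pen down
RT 180: heading 0 -> 180
PU: pen up
REPEAT 4 [
  -- iteration 1/4 --
  FD 6.3: (0,0) -> (-6.3,0) [heading=180, move]
  RT 180: heading 180 -> 0
  -- iteration 2/4 --
  FD 6.3: (-6.3,0) -> (0,0) [heading=0, move]
  RT 180: heading 0 -> 180
  -- iteration 3/4 --
  FD 6.3: (0,0) -> (-6.3,0) [heading=180, move]
  RT 180: heading 180 -> 0
  -- iteration 4/4 --
  FD 6.3: (-6.3,0) -> (0,0) [heading=0, move]
  RT 180: heading 0 -> 180
]
RT 90: heading 180 -> 90
RT 90: heading 90 -> 0
Final: pos=(0,0), heading=0, 0 segment(s) drawn

Answer: 0 0 0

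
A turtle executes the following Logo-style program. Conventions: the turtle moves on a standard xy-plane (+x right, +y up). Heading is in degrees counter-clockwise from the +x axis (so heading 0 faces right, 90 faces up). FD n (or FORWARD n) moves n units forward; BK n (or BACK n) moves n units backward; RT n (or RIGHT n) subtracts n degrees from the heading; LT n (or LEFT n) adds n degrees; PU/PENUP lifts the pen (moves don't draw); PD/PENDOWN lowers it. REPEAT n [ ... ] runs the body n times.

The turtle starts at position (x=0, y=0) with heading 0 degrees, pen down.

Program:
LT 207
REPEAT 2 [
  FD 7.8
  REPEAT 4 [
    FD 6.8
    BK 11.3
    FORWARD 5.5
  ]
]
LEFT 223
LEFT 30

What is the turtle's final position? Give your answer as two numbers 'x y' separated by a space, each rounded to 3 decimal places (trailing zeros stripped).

Answer: -21.028 -10.714

Derivation:
Executing turtle program step by step:
Start: pos=(0,0), heading=0, pen down
LT 207: heading 0 -> 207
REPEAT 2 [
  -- iteration 1/2 --
  FD 7.8: (0,0) -> (-6.95,-3.541) [heading=207, draw]
  REPEAT 4 [
    -- iteration 1/4 --
    FD 6.8: (-6.95,-3.541) -> (-13.009,-6.628) [heading=207, draw]
    BK 11.3: (-13.009,-6.628) -> (-2.94,-1.498) [heading=207, draw]
    FD 5.5: (-2.94,-1.498) -> (-7.841,-3.995) [heading=207, draw]
    -- iteration 2/4 --
    FD 6.8: (-7.841,-3.995) -> (-13.9,-7.082) [heading=207, draw]
    BK 11.3: (-13.9,-7.082) -> (-3.831,-1.952) [heading=207, draw]
    FD 5.5: (-3.831,-1.952) -> (-8.732,-4.449) [heading=207, draw]
    -- iteration 3/4 --
    FD 6.8: (-8.732,-4.449) -> (-14.791,-7.536) [heading=207, draw]
    BK 11.3: (-14.791,-7.536) -> (-4.722,-2.406) [heading=207, draw]
    FD 5.5: (-4.722,-2.406) -> (-9.623,-4.903) [heading=207, draw]
    -- iteration 4/4 --
    FD 6.8: (-9.623,-4.903) -> (-15.682,-7.99) [heading=207, draw]
    BK 11.3: (-15.682,-7.99) -> (-5.613,-2.86) [heading=207, draw]
    FD 5.5: (-5.613,-2.86) -> (-10.514,-5.357) [heading=207, draw]
  ]
  -- iteration 2/2 --
  FD 7.8: (-10.514,-5.357) -> (-17.464,-8.898) [heading=207, draw]
  REPEAT 4 [
    -- iteration 1/4 --
    FD 6.8: (-17.464,-8.898) -> (-23.523,-11.985) [heading=207, draw]
    BK 11.3: (-23.523,-11.985) -> (-13.454,-6.855) [heading=207, draw]
    FD 5.5: (-13.454,-6.855) -> (-18.355,-9.352) [heading=207, draw]
    -- iteration 2/4 --
    FD 6.8: (-18.355,-9.352) -> (-24.414,-12.439) [heading=207, draw]
    BK 11.3: (-24.414,-12.439) -> (-14.345,-7.309) [heading=207, draw]
    FD 5.5: (-14.345,-7.309) -> (-19.246,-9.806) [heading=207, draw]
    -- iteration 3/4 --
    FD 6.8: (-19.246,-9.806) -> (-25.305,-12.893) [heading=207, draw]
    BK 11.3: (-25.305,-12.893) -> (-15.236,-7.763) [heading=207, draw]
    FD 5.5: (-15.236,-7.763) -> (-20.137,-10.26) [heading=207, draw]
    -- iteration 4/4 --
    FD 6.8: (-20.137,-10.26) -> (-26.196,-13.347) [heading=207, draw]
    BK 11.3: (-26.196,-13.347) -> (-16.127,-8.217) [heading=207, draw]
    FD 5.5: (-16.127,-8.217) -> (-21.028,-10.714) [heading=207, draw]
  ]
]
LT 223: heading 207 -> 70
LT 30: heading 70 -> 100
Final: pos=(-21.028,-10.714), heading=100, 26 segment(s) drawn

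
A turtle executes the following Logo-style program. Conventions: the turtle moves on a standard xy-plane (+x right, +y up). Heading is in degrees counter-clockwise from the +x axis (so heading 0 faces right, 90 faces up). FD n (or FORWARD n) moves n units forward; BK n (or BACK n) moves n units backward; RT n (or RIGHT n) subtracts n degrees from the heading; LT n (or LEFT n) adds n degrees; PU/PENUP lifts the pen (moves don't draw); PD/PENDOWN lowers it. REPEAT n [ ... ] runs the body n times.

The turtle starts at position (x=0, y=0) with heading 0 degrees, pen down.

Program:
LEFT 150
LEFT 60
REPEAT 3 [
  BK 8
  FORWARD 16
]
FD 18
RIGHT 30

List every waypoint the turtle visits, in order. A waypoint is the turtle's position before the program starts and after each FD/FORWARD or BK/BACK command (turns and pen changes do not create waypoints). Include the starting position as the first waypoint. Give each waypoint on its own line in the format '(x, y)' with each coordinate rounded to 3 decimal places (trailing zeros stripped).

Answer: (0, 0)
(6.928, 4)
(-6.928, -4)
(0, 0)
(-13.856, -8)
(-6.928, -4)
(-20.785, -12)
(-36.373, -21)

Derivation:
Executing turtle program step by step:
Start: pos=(0,0), heading=0, pen down
LT 150: heading 0 -> 150
LT 60: heading 150 -> 210
REPEAT 3 [
  -- iteration 1/3 --
  BK 8: (0,0) -> (6.928,4) [heading=210, draw]
  FD 16: (6.928,4) -> (-6.928,-4) [heading=210, draw]
  -- iteration 2/3 --
  BK 8: (-6.928,-4) -> (0,0) [heading=210, draw]
  FD 16: (0,0) -> (-13.856,-8) [heading=210, draw]
  -- iteration 3/3 --
  BK 8: (-13.856,-8) -> (-6.928,-4) [heading=210, draw]
  FD 16: (-6.928,-4) -> (-20.785,-12) [heading=210, draw]
]
FD 18: (-20.785,-12) -> (-36.373,-21) [heading=210, draw]
RT 30: heading 210 -> 180
Final: pos=(-36.373,-21), heading=180, 7 segment(s) drawn
Waypoints (8 total):
(0, 0)
(6.928, 4)
(-6.928, -4)
(0, 0)
(-13.856, -8)
(-6.928, -4)
(-20.785, -12)
(-36.373, -21)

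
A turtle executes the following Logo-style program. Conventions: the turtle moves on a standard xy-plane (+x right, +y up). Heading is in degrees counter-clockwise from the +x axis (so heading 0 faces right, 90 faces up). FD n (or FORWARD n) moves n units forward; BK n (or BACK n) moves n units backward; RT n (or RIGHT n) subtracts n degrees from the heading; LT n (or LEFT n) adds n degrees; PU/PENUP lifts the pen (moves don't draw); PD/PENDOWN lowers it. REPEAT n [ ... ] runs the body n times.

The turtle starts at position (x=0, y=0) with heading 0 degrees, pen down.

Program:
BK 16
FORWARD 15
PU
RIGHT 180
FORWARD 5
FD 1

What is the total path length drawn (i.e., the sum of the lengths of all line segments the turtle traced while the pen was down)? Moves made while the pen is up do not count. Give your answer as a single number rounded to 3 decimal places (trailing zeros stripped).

Executing turtle program step by step:
Start: pos=(0,0), heading=0, pen down
BK 16: (0,0) -> (-16,0) [heading=0, draw]
FD 15: (-16,0) -> (-1,0) [heading=0, draw]
PU: pen up
RT 180: heading 0 -> 180
FD 5: (-1,0) -> (-6,0) [heading=180, move]
FD 1: (-6,0) -> (-7,0) [heading=180, move]
Final: pos=(-7,0), heading=180, 2 segment(s) drawn

Segment lengths:
  seg 1: (0,0) -> (-16,0), length = 16
  seg 2: (-16,0) -> (-1,0), length = 15
Total = 31

Answer: 31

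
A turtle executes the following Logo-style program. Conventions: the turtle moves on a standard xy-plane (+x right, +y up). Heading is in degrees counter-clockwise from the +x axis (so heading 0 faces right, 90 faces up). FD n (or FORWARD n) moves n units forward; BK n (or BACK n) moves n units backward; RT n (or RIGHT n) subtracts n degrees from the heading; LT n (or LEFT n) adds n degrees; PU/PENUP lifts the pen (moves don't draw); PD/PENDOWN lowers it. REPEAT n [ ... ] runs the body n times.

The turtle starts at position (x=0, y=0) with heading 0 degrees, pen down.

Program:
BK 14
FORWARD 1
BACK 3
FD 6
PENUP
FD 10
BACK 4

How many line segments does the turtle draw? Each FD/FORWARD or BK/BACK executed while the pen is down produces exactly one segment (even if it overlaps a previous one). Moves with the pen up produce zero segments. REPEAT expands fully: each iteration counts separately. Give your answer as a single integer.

Answer: 4

Derivation:
Executing turtle program step by step:
Start: pos=(0,0), heading=0, pen down
BK 14: (0,0) -> (-14,0) [heading=0, draw]
FD 1: (-14,0) -> (-13,0) [heading=0, draw]
BK 3: (-13,0) -> (-16,0) [heading=0, draw]
FD 6: (-16,0) -> (-10,0) [heading=0, draw]
PU: pen up
FD 10: (-10,0) -> (0,0) [heading=0, move]
BK 4: (0,0) -> (-4,0) [heading=0, move]
Final: pos=(-4,0), heading=0, 4 segment(s) drawn
Segments drawn: 4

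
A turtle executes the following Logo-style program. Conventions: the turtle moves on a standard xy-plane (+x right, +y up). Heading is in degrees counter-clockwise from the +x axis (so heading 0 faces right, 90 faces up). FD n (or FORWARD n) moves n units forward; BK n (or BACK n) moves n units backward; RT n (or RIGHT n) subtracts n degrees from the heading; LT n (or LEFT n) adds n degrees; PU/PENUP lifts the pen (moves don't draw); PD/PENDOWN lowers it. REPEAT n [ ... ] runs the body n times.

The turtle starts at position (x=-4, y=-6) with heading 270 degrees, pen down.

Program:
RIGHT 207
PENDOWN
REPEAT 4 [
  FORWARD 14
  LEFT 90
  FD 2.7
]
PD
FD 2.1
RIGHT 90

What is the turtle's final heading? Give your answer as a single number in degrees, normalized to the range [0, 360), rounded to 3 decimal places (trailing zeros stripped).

Executing turtle program step by step:
Start: pos=(-4,-6), heading=270, pen down
RT 207: heading 270 -> 63
PD: pen down
REPEAT 4 [
  -- iteration 1/4 --
  FD 14: (-4,-6) -> (2.356,6.474) [heading=63, draw]
  LT 90: heading 63 -> 153
  FD 2.7: (2.356,6.474) -> (-0.05,7.7) [heading=153, draw]
  -- iteration 2/4 --
  FD 14: (-0.05,7.7) -> (-12.524,14.056) [heading=153, draw]
  LT 90: heading 153 -> 243
  FD 2.7: (-12.524,14.056) -> (-13.75,11.65) [heading=243, draw]
  -- iteration 3/4 --
  FD 14: (-13.75,11.65) -> (-20.106,-0.824) [heading=243, draw]
  LT 90: heading 243 -> 333
  FD 2.7: (-20.106,-0.824) -> (-17.7,-2.05) [heading=333, draw]
  -- iteration 4/4 --
  FD 14: (-17.7,-2.05) -> (-5.226,-8.406) [heading=333, draw]
  LT 90: heading 333 -> 63
  FD 2.7: (-5.226,-8.406) -> (-4,-6) [heading=63, draw]
]
PD: pen down
FD 2.1: (-4,-6) -> (-3.047,-4.129) [heading=63, draw]
RT 90: heading 63 -> 333
Final: pos=(-3.047,-4.129), heading=333, 9 segment(s) drawn

Answer: 333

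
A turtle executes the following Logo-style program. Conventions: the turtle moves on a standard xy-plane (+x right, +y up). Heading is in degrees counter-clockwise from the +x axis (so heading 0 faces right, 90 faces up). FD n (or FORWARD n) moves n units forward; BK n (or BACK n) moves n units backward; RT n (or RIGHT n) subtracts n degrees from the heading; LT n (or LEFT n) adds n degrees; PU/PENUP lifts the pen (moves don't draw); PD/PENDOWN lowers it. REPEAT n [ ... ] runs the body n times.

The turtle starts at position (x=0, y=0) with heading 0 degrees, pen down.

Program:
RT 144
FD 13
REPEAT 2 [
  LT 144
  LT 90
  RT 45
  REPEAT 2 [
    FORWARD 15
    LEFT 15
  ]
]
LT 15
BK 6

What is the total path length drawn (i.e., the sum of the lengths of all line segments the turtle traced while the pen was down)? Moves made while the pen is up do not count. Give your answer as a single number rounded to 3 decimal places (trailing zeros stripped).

Answer: 79

Derivation:
Executing turtle program step by step:
Start: pos=(0,0), heading=0, pen down
RT 144: heading 0 -> 216
FD 13: (0,0) -> (-10.517,-7.641) [heading=216, draw]
REPEAT 2 [
  -- iteration 1/2 --
  LT 144: heading 216 -> 0
  LT 90: heading 0 -> 90
  RT 45: heading 90 -> 45
  REPEAT 2 [
    -- iteration 1/2 --
    FD 15: (-10.517,-7.641) -> (0.089,2.965) [heading=45, draw]
    LT 15: heading 45 -> 60
    -- iteration 2/2 --
    FD 15: (0.089,2.965) -> (7.589,15.956) [heading=60, draw]
    LT 15: heading 60 -> 75
  ]
  -- iteration 2/2 --
  LT 144: heading 75 -> 219
  LT 90: heading 219 -> 309
  RT 45: heading 309 -> 264
  REPEAT 2 [
    -- iteration 1/2 --
    FD 15: (7.589,15.956) -> (6.021,1.038) [heading=264, draw]
    LT 15: heading 264 -> 279
    -- iteration 2/2 --
    FD 15: (6.021,1.038) -> (8.368,-13.777) [heading=279, draw]
    LT 15: heading 279 -> 294
  ]
]
LT 15: heading 294 -> 309
BK 6: (8.368,-13.777) -> (4.592,-9.115) [heading=309, draw]
Final: pos=(4.592,-9.115), heading=309, 6 segment(s) drawn

Segment lengths:
  seg 1: (0,0) -> (-10.517,-7.641), length = 13
  seg 2: (-10.517,-7.641) -> (0.089,2.965), length = 15
  seg 3: (0.089,2.965) -> (7.589,15.956), length = 15
  seg 4: (7.589,15.956) -> (6.021,1.038), length = 15
  seg 5: (6.021,1.038) -> (8.368,-13.777), length = 15
  seg 6: (8.368,-13.777) -> (4.592,-9.115), length = 6
Total = 79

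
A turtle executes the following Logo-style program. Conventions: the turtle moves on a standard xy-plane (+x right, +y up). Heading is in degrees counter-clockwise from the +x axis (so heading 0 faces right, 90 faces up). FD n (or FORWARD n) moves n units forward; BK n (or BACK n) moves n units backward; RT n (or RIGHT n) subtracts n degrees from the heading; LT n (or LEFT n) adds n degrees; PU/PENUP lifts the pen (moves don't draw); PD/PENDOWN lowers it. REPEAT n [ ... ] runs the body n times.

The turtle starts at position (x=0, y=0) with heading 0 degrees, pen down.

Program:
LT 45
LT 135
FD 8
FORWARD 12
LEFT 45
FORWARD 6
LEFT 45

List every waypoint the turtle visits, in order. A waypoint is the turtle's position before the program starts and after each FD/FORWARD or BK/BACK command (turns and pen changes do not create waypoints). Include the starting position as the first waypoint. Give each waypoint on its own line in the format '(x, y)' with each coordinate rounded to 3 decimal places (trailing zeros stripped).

Answer: (0, 0)
(-8, 0)
(-20, 0)
(-24.243, -4.243)

Derivation:
Executing turtle program step by step:
Start: pos=(0,0), heading=0, pen down
LT 45: heading 0 -> 45
LT 135: heading 45 -> 180
FD 8: (0,0) -> (-8,0) [heading=180, draw]
FD 12: (-8,0) -> (-20,0) [heading=180, draw]
LT 45: heading 180 -> 225
FD 6: (-20,0) -> (-24.243,-4.243) [heading=225, draw]
LT 45: heading 225 -> 270
Final: pos=(-24.243,-4.243), heading=270, 3 segment(s) drawn
Waypoints (4 total):
(0, 0)
(-8, 0)
(-20, 0)
(-24.243, -4.243)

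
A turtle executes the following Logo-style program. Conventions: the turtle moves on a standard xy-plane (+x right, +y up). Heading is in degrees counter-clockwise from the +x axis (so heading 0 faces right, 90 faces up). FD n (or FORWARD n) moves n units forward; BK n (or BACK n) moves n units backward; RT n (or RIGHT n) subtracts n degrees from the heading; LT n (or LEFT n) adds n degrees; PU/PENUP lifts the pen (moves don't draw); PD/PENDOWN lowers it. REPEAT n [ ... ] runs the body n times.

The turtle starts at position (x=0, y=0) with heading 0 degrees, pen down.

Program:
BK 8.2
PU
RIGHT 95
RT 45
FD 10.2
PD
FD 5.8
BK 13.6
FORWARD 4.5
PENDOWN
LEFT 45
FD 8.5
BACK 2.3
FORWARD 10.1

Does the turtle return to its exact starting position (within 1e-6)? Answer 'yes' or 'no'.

Answer: no

Derivation:
Executing turtle program step by step:
Start: pos=(0,0), heading=0, pen down
BK 8.2: (0,0) -> (-8.2,0) [heading=0, draw]
PU: pen up
RT 95: heading 0 -> 265
RT 45: heading 265 -> 220
FD 10.2: (-8.2,0) -> (-16.014,-6.556) [heading=220, move]
PD: pen down
FD 5.8: (-16.014,-6.556) -> (-20.457,-10.285) [heading=220, draw]
BK 13.6: (-20.457,-10.285) -> (-10.039,-1.543) [heading=220, draw]
FD 4.5: (-10.039,-1.543) -> (-13.486,-4.435) [heading=220, draw]
PD: pen down
LT 45: heading 220 -> 265
FD 8.5: (-13.486,-4.435) -> (-14.227,-12.903) [heading=265, draw]
BK 2.3: (-14.227,-12.903) -> (-14.026,-10.612) [heading=265, draw]
FD 10.1: (-14.026,-10.612) -> (-14.906,-20.673) [heading=265, draw]
Final: pos=(-14.906,-20.673), heading=265, 7 segment(s) drawn

Start position: (0, 0)
Final position: (-14.906, -20.673)
Distance = 25.487; >= 1e-6 -> NOT closed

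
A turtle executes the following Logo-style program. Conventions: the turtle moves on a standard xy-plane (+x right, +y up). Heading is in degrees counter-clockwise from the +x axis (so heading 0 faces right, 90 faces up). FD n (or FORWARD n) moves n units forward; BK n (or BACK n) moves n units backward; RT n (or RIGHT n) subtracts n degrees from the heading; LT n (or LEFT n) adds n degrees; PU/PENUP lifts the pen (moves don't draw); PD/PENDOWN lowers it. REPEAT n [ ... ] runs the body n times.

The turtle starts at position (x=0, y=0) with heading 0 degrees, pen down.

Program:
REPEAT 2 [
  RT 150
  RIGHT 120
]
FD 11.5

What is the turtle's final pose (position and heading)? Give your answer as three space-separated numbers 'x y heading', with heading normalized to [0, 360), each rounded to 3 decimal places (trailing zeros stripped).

Executing turtle program step by step:
Start: pos=(0,0), heading=0, pen down
REPEAT 2 [
  -- iteration 1/2 --
  RT 150: heading 0 -> 210
  RT 120: heading 210 -> 90
  -- iteration 2/2 --
  RT 150: heading 90 -> 300
  RT 120: heading 300 -> 180
]
FD 11.5: (0,0) -> (-11.5,0) [heading=180, draw]
Final: pos=(-11.5,0), heading=180, 1 segment(s) drawn

Answer: -11.5 0 180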